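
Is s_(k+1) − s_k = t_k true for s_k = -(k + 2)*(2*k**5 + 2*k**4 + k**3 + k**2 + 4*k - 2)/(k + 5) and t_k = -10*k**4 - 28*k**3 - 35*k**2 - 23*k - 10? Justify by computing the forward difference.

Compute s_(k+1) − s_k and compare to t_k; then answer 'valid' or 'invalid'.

s_(k+1) = (-2*k**6 - 18*k**5 - 65*k**4 - 123*k**3 - 135*k**2 - 89*k - 24)/(k + 6)
s_(k+1) − s_k = (-10*k**6 - 114*k**5 - 415*k**4 - 726*k**3 - 722*k**2 - 437*k - 144)/(k**2 + 11*k + 30)
(s_(k+1) − s_k) − t_k = 3*(8*k**5 + 76*k**4 + 174*k**3 + 197*k**2 + 121*k + 52)/(k**2 + 11*k + 30)

Invalid: residual 3*(8*k**5 + 76*k**4 + 174*k**3 + 197*k**2 + 121*k + 52)/(k**2 + 11*k + 30) ≠ 0.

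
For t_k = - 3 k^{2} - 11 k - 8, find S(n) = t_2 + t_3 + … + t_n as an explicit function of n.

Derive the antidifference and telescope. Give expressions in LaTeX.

S(n) = - n^{3} - 7 n^{2} - 14 n + 22

Ratio r(k) = (3*k**2 + 17*k + 22)/(3*k**2 + 11*k + 8).
Gosper form: A/B · C(k+1)/C(k) with A=1, B=1, C=k**2 + 11*k/3 + 8/3.
Key eq: (1)·f(k+1) = (1)·f(k) + (k**2 + 11*k/3 + 8/3).
Bound: deg f ≤ 3.
Match coefficients ⇒ f(k) = k*(k + 1)*(k + 3)/3.
Certificate R = B(k−1)f/C = k*(k + 3)/(3*k + 8) gives s_k = k*(-k**2 - 4*k - 3).
Δs = -3*k**2 - 11*k - 8, as required.
Telescope: S(n) = s_(n+1) − s_(2) = -n**3 - 7*n**2 - 14*n - 8 − (-30) = -n**3 - 7*n**2 - 14*n + 22.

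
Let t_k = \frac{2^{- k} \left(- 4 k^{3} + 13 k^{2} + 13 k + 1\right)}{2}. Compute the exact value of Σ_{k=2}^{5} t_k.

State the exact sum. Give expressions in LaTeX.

Σ = 473/64

r(k) = (4*k**3 - k**2 - 27*k - 23)/(2*(4*k**3 - 13*k**2 - 13*k - 1)) after simplifying.
A = 1/2, B = 1, C = k**3 - 13*k**2/4 - 13*k/4 - 1/4.
f must satisfy (1/2)·f(k+1) − (1)·f(k) = k**3 - 13*k**2/4 - 13*k/4 - 1/4.
d = 3 from the (0,0,3) case.
A polynomial solution: f(k) = -(4*k**3 - k**2 - 3*k - 1)/2.
So s_k = (B(k−1)f/C)·t_k = (-2*(4*k**3 - k**2 - 3*k - 1)/(4*k**3 - 13*k**2 - 13*k - 1))·t_k = (4*k**3 - k**2 - 3*k - 1)/2**k.
Verify: (-4*k**3 + 13*k**2 + 13*k + 1)/(2*2**k) matches t_k.
Telescoping: Σ = s_(6) − s_(2) = 809/64 − (21/4) = 473/64.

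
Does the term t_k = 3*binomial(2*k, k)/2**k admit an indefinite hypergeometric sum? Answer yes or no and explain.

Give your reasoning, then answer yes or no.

No; the degree bound rules out any f.

The ratio is (2*k + 1)/(k + 1).
Factor: A=2*k + 1; B=k + 1; C=1.
Solve (2*k + 1)·f(k+1) − (k)·f(k) = 1.
From deg A=1, deg B=1, deg C=0: d=-1.
d = -1 < 0 ⇒ no nonzero polynomial f; not summable.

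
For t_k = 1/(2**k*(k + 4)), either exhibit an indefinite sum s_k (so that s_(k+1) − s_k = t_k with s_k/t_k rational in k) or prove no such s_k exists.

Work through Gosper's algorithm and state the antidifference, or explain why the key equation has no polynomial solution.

none (Gosper's algorithm certifies no s_k)

t_(k+1)/t_k = (k + 4)/(2*(k + 5)).
A = k/2 + 2, B = k + 5, C = 1.
f must satisfy (k/2 + 2)·f(k+1) − (k + 4)·f(k) = 1.
Degrees (1,1,0) ⇒ d ≤ -1.
d = -1 < 0 ⇒ no nonzero polynomial f; not summable.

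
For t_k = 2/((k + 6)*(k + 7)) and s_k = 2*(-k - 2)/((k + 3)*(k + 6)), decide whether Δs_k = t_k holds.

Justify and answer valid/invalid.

s_(k+1) = 2*(-k - 3)/((k + 4)*(k + 7))
s_(k+1) − s_k = 2*(k**2 + 5*k + 2)/(k**4 + 20*k**3 + 145*k**2 + 450*k + 504)
(s_(k+1) − s_k) − t_k = 4*(-k - 5)/(k**4 + 20*k**3 + 145*k**2 + 450*k + 504)

Invalid: residual 4*(-k - 5)/(k**4 + 20*k**3 + 145*k**2 + 450*k + 504) ≠ 0.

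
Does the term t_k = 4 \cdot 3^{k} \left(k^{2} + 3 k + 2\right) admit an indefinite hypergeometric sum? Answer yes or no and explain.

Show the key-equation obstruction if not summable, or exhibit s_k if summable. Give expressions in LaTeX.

Yes. s_k = 3^{k} \left(2 k^{2} + 1\right).

r(k) = 3*(k + 3)/(k + 1) after simplifying.
Gosper form: A/B · C(k+1)/C(k) with A=3, B=1, C=k**2 + 3*k + 2.
f must satisfy (3)·f(k+1) − (1)·f(k) = k**2 + 3*k + 2.
Degrees (0,0,2) ⇒ d ≤ 2.
Match coefficients ⇒ f(k) = (2*k**2 + 1)/4.
Certificate R = B(k−1)f/C = (2*k**2 + 1)/(4*(k + 1)*(k + 2)) gives s_k = 3**k*(2*k**2 + 1).
Verify: 4*3**k*(k**2 + 3*k + 2) matches t_k.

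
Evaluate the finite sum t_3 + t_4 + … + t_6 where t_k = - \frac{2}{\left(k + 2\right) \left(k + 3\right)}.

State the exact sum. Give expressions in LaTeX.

The ratio is (k + 2)/(k + 4).
Factor: A=k + 2; B=k + 4; C=1.
Set up (k + 2)·f(k+1) − (k + 3)·f(k) − (1) = 0.
deg f ≤ 1 (via 1,1,0).
A polynomial solution: f(k) = k/2.
Get s_k = R·t_k = -k/(k + 2) with R(k) = B(k−1)f(k)/C(k) = k*(k + 3)/2.
Δs = -2/(k**2 + 5*k + 6), as required.
Telescoping: Σ = s_(7) − s_(3) = -7/9 − (-3/5) = -8/45.

Σ = -8/45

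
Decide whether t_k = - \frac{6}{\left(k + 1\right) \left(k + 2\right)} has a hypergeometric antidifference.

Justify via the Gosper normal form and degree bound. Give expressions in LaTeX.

Ratio r(k) = (k + 1)/(k + 3).
A = k + 1, B = k + 3, C = 1.
Need (k + 1)·f(k+1) − (k + 2)·f(k) = 1.
Bound: deg f ≤ 1.
A polynomial solution: f(k) = k.
Then R = B(k−1)f/C = k*(k + 2), so s_k = R(k)·t_k = -6*k/(k + 1).
Verify: -6/(k**2 + 3*k + 2) matches t_k.

Yes. s_k = - \frac{6 k}{k + 1}.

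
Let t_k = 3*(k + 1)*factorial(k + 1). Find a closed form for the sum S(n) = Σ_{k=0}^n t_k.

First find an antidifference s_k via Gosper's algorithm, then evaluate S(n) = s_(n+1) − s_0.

r(k) = (k + 2)**2/(k + 1) after simplifying.
Normal form (A,B,C) = (k + 2, 1, k + 1).
Key eq: (k + 2)·f(k+1) = (1)·f(k) + (k + 1).
deg f ≤ 0 (via 1,0,1).
Coefficient equations give f(k) = 1.
R(k) = B(k−1)·f(k)/C(k) = 1/(k + 1); s_k = R·t_k = 3*factorial(k + 1).
Check: Δs_k = 3*(k + 1)*factorial(k + 1). ✓
Telescope: S(n) = s_(n+1) − s_(0) = 3*factorial(n + 2) − (3) = 3*factorial(n + 2) - 3.

S(n) = 3*factorial(n + 2) - 3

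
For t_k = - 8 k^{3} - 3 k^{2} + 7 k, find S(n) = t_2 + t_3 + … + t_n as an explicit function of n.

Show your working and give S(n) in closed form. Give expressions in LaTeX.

t_(k+1)/t_k = (8*k**3 + 27*k**2 + 23*k + 4)/(k*(8*k**2 + 3*k - 7)).
Normal form (A,B,C) = (1, 1, k**3 + 3*k**2/8 - 7*k/8).
Key eq: (1)·f(k+1) = (1)·f(k) + (k**3 + 3*k**2/8 - 7*k/8).
Degrees (0,0,3) ⇒ d ≤ 4.
Solve for f: f(k) = k*(k - 1)*(2*k**2 - k - 4)/8 (degree 4 ≤ 4).
Then R = B(k−1)f/C = (k - 1)*(2*k**2 - k - 4)/(8*k**2 + 3*k - 7), so s_k = R(k)·t_k = k*(-2*k**3 + 3*k**2 + 3*k - 4).
Δs = k*(-8*k**2 - 3*k + 7), as required.
Σ_(k=2)^n t_k = s_(n+1) − s_(2) = (n*(-2*n**3 - 5*n**2 + 3)) − (-4), i.e. -2*n**4 - 5*n**3 + 3*n + 4.

S(n) = - 2 n^{4} - 5 n^{3} + 3 n + 4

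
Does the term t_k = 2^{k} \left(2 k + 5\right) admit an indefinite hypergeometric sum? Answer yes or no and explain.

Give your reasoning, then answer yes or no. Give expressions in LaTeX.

Yes. s_k = 2^{k} \left(2 k + 1\right).

Step 1: r(k) = 2*(2*k + 7)/(2*k + 5).
Normal form (A,B,C) = (2, 1, k + 5/2).
Need (2)·f(k+1) − (1)·f(k) = k + 5/2.
deg f ≤ 1 (via 0,0,1).
Solve for f: f(k) = (2*k + 1)/2 (degree 1 ≤ 1).
Then R = B(k−1)f/C = (2*k + 1)/(2*k + 5), so s_k = R(k)·t_k = 2**k*(2*k + 1).
Check: Δs_k = 2**k*(2*k + 5). ✓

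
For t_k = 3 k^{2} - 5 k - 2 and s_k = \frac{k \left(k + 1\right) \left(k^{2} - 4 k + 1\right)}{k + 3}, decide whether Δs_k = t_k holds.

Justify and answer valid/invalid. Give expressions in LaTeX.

Invalid: residual \frac{4 \left(- k^{3} - 4 k^{2} + 9 k + 3\right)}{k^{2} + 7 k + 12} ≠ 0.

s_(k+1) = (k**4 + k**3 - 6*k**2 - 10*k - 4)/(k + 4)
s_(k+1) − s_k = (3*k**4 + 12*k**3 - 17*k**2 - 38*k - 12)/(k**2 + 7*k + 12)
(s_(k+1) − s_k) − t_k = 4*(-k**3 - 4*k**2 + 9*k + 3)/(k**2 + 7*k + 12)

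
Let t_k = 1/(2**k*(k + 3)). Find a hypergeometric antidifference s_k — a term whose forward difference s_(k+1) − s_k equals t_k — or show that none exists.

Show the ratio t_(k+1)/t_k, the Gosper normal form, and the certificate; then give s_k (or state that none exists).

not Gosper-summable; s_k does not exist

Ratio r(k) = (k + 3)/(2*(k + 4)).
A = k/2 + 3/2, B = k + 4, C = 1.
Need (k/2 + 3/2)·f(k+1) − (k + 3)·f(k) = 1.
d = -1 from the (1,1,0) case.
d = -1 < 0 ⇒ no nonzero polynomial f; not summable.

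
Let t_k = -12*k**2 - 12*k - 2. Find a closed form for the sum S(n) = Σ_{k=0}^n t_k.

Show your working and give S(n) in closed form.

S(n) = -4*n**3 - 12*n**2 - 10*n - 2

The ratio is (6*k**2 + 18*k + 13)/(6*k**2 + 6*k + 1).
Factor: A=1; B=1; C=k**2 + k + 1/6.
Need (1)·f(k+1) − (1)·f(k) = k**2 + k + 1/6.
deg f ≤ 3 (via 0,0,2).
Match coefficients ⇒ f(k) = k*(2*k**2 - 1)/6.
R(k) = B(k−1)·f(k)/C(k) = k*(2*k**2 - 1)/(6*k**2 + 6*k + 1); s_k = R·t_k = -4*k**3 + 2*k.
Verify: -12*k**2 - 12*k - 2 matches t_k.
Σ_(k=0)^n t_k = s_(n+1) − s_(0) = (-4*n**3 - 12*n**2 - 10*n - 2) − (0), i.e. -4*n**3 - 12*n**2 - 10*n - 2.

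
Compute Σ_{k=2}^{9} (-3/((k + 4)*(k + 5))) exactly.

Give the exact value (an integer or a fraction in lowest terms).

Σ = -2/7

Ratio r(k) = (k + 4)/(k + 6).
Factor: A=k + 4; B=k + 6; C=1.
Key eq: (k + 4)·f(k+1) = (k + 5)·f(k) + (1).
deg f ≤ 1 (via 1,1,0).
A polynomial solution: f(k) = k/4.
So s_k = (B(k−1)f/C)·t_k = (k*(k + 5)/4)·t_k = -3*k/(4*k + 16).
Verify: -3/(k**2 + 9*k + 20) matches t_k.
Sum = s_(10) − s_(2); s_(10) = -15/28, s_(2) = -1/4 ⇒ -2/7.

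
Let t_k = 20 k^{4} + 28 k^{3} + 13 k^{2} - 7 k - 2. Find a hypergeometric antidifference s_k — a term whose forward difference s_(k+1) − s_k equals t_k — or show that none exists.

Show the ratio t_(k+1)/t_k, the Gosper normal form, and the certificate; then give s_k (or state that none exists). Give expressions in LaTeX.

Compute t_(k+1)/t_k: get (20*k**4 + 108*k**3 + 217*k**2 + 183*k + 52)/(20*k**4 + 28*k**3 + 13*k**2 - 7*k - 2).
Take A(k)=1, B(k)=1, C(k)=k**4 + 7*k**3/5 + 13*k**2/20 - 7*k/20 - 1/10.
Key eq: (1)·f(k+1) = (1)·f(k) + (k**4 + 7*k**3/5 + 13*k**2/20 - 7*k/20 - 1/10).
Degrees (0,0,4) ⇒ d ≤ 5.
Solving with deg f ≤ 5: f(k) = k*(4*k**4 - 3*k**3 - 3*k**2 - 3*k + 3)/20.
Then R = B(k−1)f/C = k*(4*k**4 - 3*k**3 - 3*k**2 - 3*k + 3)/(20*k**4 + 28*k**3 + 13*k**2 - 7*k - 2), so s_k = R(k)·t_k = k*(4*k**4 - 3*k**3 - 3*k**2 - 3*k + 3).
Check: Δs_k = 20*k**4 + 28*k**3 + 13*k**2 - 7*k - 2. ✓

s_k = k \left(4 k^{4} - 3 k^{3} - 3 k^{2} - 3 k + 3\right)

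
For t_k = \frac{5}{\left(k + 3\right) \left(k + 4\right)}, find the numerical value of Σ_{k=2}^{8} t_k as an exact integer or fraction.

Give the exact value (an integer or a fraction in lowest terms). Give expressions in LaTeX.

Σ = 7/12

Compute t_(k+1)/t_k: get (k + 3)/(k + 5).
Factor: A=k + 3; B=k + 5; C=1.
Solve (k + 3)·f(k+1) − (k + 4)·f(k) = 1.
Degrees (1,1,0) ⇒ d ≤ 1.
Solve for f: f(k) = k/3 (degree 1 ≤ 1).
Then R = B(k−1)f/C = k*(k + 4)/3, so s_k = R(k)·t_k = 5*k/(3*(k + 3)).
Check: Δs_k = 5/(k**2 + 7*k + 12). ✓
Σ_(k=2)^(8) t_k = s_(9) − s_(2) = 5/4 − (2/3) = 7/12.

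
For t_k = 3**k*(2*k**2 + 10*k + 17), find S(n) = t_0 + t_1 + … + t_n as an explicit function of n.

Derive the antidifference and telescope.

The ratio is 3*(2*k**2 + 14*k + 29)/(2*k**2 + 10*k + 17).
So A=3 and B=1, with C=k**2 + 5*k + 17/2.
Key eq: (3)·f(k+1) = (1)·f(k) + (k**2 + 5*k + 17/2).
Bound: deg f ≤ 2.
Match coefficients ⇒ f(k) = (k**2 + 2*k + 4)/2.
Certificate R = B(k−1)f/C = (k**2 + 2*k + 4)/(2*k**2 + 10*k + 17) gives s_k = 3**k*(k**2 + 2*k + 4).
Check: Δs_k = 3**k*(2*k**2 + 10*k + 17). ✓
Telescope: S(n) = s_(n+1) − s_(0) = 3**(n + 1)*(n**2 + 4*n + 7) − (4) = 3*3**n*n**2 + 12*3**n*n + 21*3**n - 4.

S(n) = 3*3**n*n**2 + 12*3**n*n + 21*3**n - 4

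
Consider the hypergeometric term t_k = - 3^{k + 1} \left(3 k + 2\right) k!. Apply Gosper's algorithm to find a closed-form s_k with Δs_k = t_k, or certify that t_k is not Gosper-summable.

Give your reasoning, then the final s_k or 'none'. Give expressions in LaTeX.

s_k = - 3^{k + 1} k!

Step 1: r(k) = 3*(k + 1)*(3*k + 5)/(3*k + 2).
Take A(k)=3*k + 3, B(k)=1, C(k)=k + 2/3.
Need (3*k + 3)·f(k+1) − (1)·f(k) = k + 2/3.
deg f ≤ 0 (via 1,0,1).
A polynomial solution: f(k) = 1/3.
R(k) = B(k−1)·f(k)/C(k) = 1/(3*k + 2); s_k = R·t_k = -3**(k + 1)*factorial(k).
Δs = -3**(k + 1)*(3*k + 2)*factorial(k), as required.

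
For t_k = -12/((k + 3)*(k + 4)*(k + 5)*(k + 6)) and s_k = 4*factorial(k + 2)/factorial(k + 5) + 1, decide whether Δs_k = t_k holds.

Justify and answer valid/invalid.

valid (s_(k+1) − s_k reduces to t_k)

s_(k+1) = 4*factorial(k + 3)/factorial(k + 6) + 1
s_(k+1) − s_k = -12/((k + 3)*(k + 4)*(k + 5)*(k + 6))
(s_(k+1) − s_k) − t_k = 0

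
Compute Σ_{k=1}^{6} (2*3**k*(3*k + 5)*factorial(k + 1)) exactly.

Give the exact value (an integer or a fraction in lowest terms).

The ratio is 3*(k + 2)*(3*k + 8)/(3*k + 5).
Take A(k)=3*k + 6, B(k)=1, C(k)=k + 5/3.
Key eq: (3*k + 6)·f(k+1) = (1)·f(k) + (k + 5/3).
deg f ≤ 0 (via 1,0,1).
Match coefficients ⇒ f(k) = 1/3.
R(k) = B(k−1)·f(k)/C(k) = 1/(3*k + 5); s_k = R·t_k = 2*3**k*factorial(k + 1).
Verify: 2*3**k*(3*k + 5)*factorial(k + 1) matches t_k.
Σ_(k=1)^(6) t_k = s_(7) − s_(1) = 176359680 − (12) = 176359668.

Σ = 176359668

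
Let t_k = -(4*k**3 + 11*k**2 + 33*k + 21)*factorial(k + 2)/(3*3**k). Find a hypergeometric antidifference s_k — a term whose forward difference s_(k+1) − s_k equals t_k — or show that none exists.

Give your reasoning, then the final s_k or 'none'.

Compute t_(k+1)/t_k: get (4*k**4 + 35*k**3 + 136*k**2 + 270*k + 207)/(3*(4*k**3 + 11*k**2 + 33*k + 21)).
A = k/3 + 1, B = 1, C = k**3 + 11*k**2/4 + 33*k/4 + 21/4.
Key eq: (k/3 + 1)·f(k+1) = (1)·f(k) + (k**3 + 11*k**2/4 + 33*k/4 + 21/4).
Degrees (1,0,3) ⇒ d ≤ 2.
Solve for f: f(k) = 3*(4*k**2 + 3*k + 2)/4 (degree 2 ≤ 2).
Then R = B(k−1)f/C = 3*(4*k**2 + 3*k + 2)/(4*k**3 + 11*k**2 + 33*k + 21), so s_k = R(k)·t_k = -(4*k**2 + 3*k + 2)*factorial(k + 2)/3**k.
Check: Δs_k = -(4*k**3 + 11*k**2 + 33*k + 21)*factorial(k + 2)/(3*3**k). ✓

s_k = -(4*k**2 + 3*k + 2)*factorial(k + 2)/3**k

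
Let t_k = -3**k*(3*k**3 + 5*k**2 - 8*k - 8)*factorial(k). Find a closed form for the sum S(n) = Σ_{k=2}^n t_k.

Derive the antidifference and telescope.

S(n) = -3*3**n*n**3*factorial(n) - 6*3**n*n**2*factorial(n) + 9*3**n*n*factorial(n) + 12*3**n*factorial(n) - 36

Ratio r(k) = 3*(3*k**4 + 17*k**3 + 25*k**2 + 3*k - 8)/(3*k**3 + 5*k**2 - 8*k - 8).
Gosper form: A/B · C(k+1)/C(k) with A=3*k + 3, B=1, C=k**3 + 5*k**2/3 - 8*k/3 - 8/3.
f must satisfy (3*k + 3)·f(k+1) − (1)·f(k) = k**3 + 5*k**2/3 - 8*k/3 - 8/3.
Degrees (1,0,3) ⇒ d ≤ 2.
A polynomial solution: f(k) = (k**2 - k - 4)/3.
Certificate R = B(k−1)f/C = (k**2 - k - 4)/(3*k**3 + 5*k**2 - 8*k - 8) gives s_k = 3**k*(-k**2 + k + 4)*factorial(k).
s_(k+1) − s_k = -3**k*(3*k**3 + 5*k**2 - 8*k - 8)*factorial(k) = t_k.
Evaluate: s_(n+1) = -3**(n + 1)*(n**2 + n - 4)*factorial(n + 1); subtract s_(2) = 36 ⇒ S(n) = -3*3**n*n**3*factorial(n) - 6*3**n*n**2*factorial(n) + 9*3**n*n*factorial(n) + 12*3**n*factorial(n) - 36.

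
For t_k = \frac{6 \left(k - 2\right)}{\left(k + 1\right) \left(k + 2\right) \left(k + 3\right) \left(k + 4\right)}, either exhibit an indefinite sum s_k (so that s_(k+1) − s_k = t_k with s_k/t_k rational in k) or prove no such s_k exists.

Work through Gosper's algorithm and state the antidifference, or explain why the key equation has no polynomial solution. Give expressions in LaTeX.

The ratio is (k - 1)*(k + 1)/((k - 2)*(k + 5)).
A = k + 1, B = k + 5, C = k - 2.
Set up (k + 1)·f(k+1) − (k + 4)·f(k) − (k - 2) = 0.
Degrees (1,1,1) ⇒ d ≤ 3.
Coefficient equations give f(k) = -k*(k**2 + 6*k + 17)/12.
R(k) = B(k−1)·f(k)/C(k) = -k*(k + 4)*(k**2 + 6*k + 17)/(12*(k - 2)); s_k = R·t_k = k*(-k**2 - 6*k - 17)/(2*(k + 1)*(k + 2)*(k + 3)).
s_(k+1) − s_k = 6*(k - 2)/(k**4 + 10*k**3 + 35*k**2 + 50*k + 24) = t_k.

s_k = \frac{k \left(- k^{2} - 6 k - 17\right)}{2 \left(k + 1\right) \left(k + 2\right) \left(k + 3\right)}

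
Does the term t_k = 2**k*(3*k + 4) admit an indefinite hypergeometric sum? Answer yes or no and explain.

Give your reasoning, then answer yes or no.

r(k) = 2*(3*k + 7)/(3*k + 4) after simplifying.
Factor: A=2; B=1; C=k + 4/3.
Set up (2)·f(k+1) − (1)·f(k) − (k + 4/3) = 0.
Degrees (0,0,1) ⇒ d ≤ 1.
Solve for f: f(k) = (3*k - 2)/3 (degree 1 ≤ 1).
Certificate R = B(k−1)f/C = (3*k - 2)/(3*k + 4) gives s_k = 2**k*(3*k - 2).
Δs = 2**k*(3*k + 4), as required.

Yes. s_k = 2**k*(3*k - 2).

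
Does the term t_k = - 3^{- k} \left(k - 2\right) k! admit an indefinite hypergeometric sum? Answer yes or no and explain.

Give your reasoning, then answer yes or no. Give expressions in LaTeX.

Yes. s_k = - 3^{1 - k} k!.

Step 1: r(k) = (k**2 - 1)/(3*(k - 2)).
So A=k/3 + 1/3 and B=1, with C=k - 2.
f must satisfy (k/3 + 1/3)·f(k+1) − (1)·f(k) = k - 2.
Degrees (1,0,1) ⇒ d ≤ 0.
Solving with deg f ≤ 0: f(k) = 3.
R(k) = B(k−1)·f(k)/C(k) = 3/(k - 2); s_k = R·t_k = -3**(1 - k)*factorial(k).
s_(k+1) − s_k = -(k - 2)*factorial(k)/3**k = t_k.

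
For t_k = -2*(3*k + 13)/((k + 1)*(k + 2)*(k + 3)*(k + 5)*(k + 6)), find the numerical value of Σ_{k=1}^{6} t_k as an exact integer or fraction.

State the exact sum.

Ratio r(k) = (k + 1)*(k + 5)*(3*k + 16)/((k + 4)*(k + 7)*(3*k + 13)).
Normal form (A,B,C) = (k + 1, k + 7, k**2 + 25*k/3 + 52/3).
Need (k + 1)·f(k+1) − (k + 6)·f(k) = k**2 + 25*k/3 + 52/3.
Degrees (1,1,2) ⇒ d ≤ 5.
Coefficient equations give f(k) = k*(k + 3)*(k + 4)*(k**2 + 8*k + 17)/30.
Then R = B(k−1)f/C = k*(k + 3)*(k + 6)*(k**2 + 8*k + 17)/(10*(3*k + 13)), so s_k = R(k)·t_k = k*(-k**2 - 8*k - 17)/(5*(k**3 + 8*k**2 + 17*k + 10)).
Δs = 2*(-3*k - 13)/(k**5 + 17*k**4 + 107*k**3 + 307*k**2 + 396*k + 180), as required.
Σ_(k=1)^(6) t_k = s_(7) − s_(1) = -427/2160 − (-13/90) = -23/432.

Σ = -23/432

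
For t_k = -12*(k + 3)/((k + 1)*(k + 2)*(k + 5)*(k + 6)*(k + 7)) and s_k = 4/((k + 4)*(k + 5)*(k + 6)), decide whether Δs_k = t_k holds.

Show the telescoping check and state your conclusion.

s_(k+1) = 4/((k + 5)*(k + 6)*(k + 7))
s_(k+1) − s_k = -12/((k + 4)*(k + 5)*(k + 6)*(k + 7))
(s_(k+1) − s_k) − t_k = 24*(2*k + 5)/(k**6 + 25*k**5 + 247*k**4 + 1219*k**3 + 3112*k**2 + 3796*k + 1680)

Invalid: residual 24*(2*k + 5)/(k**6 + 25*k**5 + 247*k**4 + 1219*k**3 + 3112*k**2 + 3796*k + 1680) ≠ 0.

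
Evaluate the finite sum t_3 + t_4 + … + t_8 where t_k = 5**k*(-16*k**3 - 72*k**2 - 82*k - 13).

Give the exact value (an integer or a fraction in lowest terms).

Compute t_(k+1)/t_k: get 5*(16*k**3 + 120*k**2 + 274*k + 183)/(16*k**3 + 72*k**2 + 82*k + 13).
A = 5, B = 1, C = k**3 + 9*k**2/2 + 41*k/8 + 13/16.
Solve (5)·f(k+1) − (1)·f(k) = k**3 + 9*k**2/2 + 41*k/8 + 13/16.
Degrees (0,0,3) ⇒ d ≤ 3.
Solve for f: f(k) = (4*k**3 + 3*k**2 - 2*k - 3)/16 (degree 3 ≤ 3).
Get s_k = R·t_k = 5**k*(-4*k**3 - 3*k**2 + 2*k + 3) with R(k) = B(k−1)f(k)/C(k) = (4*k**3 + 3*k**2 - 2*k - 3)/(16*k**3 + 72*k**2 + 82*k + 13).
Check: Δs_k = 5**k*(-16*k**3 - 72*k**2 - 82*k - 13). ✓
Sum = s_(9) − s_(3); s_(9) = -6128906250, s_(3) = -15750 ⇒ -6128890500.

Σ = -6128890500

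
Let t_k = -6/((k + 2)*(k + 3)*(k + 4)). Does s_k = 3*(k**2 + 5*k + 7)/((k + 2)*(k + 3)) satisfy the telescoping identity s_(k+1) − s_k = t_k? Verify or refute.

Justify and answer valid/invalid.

valid (s_(k+1) − s_k reduces to t_k)

s_(k+1) = 3*(5*k + (k + 1)**2 + 12)/((k + 3)*(k + 4))
s_(k+1) − s_k = -6/(k**3 + 9*k**2 + 26*k + 24)
(s_(k+1) − s_k) − t_k = 0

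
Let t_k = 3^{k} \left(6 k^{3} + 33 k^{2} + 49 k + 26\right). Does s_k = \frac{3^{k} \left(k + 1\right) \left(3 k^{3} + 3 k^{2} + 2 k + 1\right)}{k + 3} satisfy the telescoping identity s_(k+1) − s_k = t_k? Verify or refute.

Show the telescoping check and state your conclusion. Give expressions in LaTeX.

s_(k+1) = 3**(k + 1)*(3*k**4 + 18*k**3 + 41*k**2 + 43*k + 18)/(k + 4)
s_(k+1) − s_k = 3**k*(6*k**5 + 63*k**4 + 256*k**3 + 475*k**2 + 428*k + 158)/(k**2 + 7*k + 12)
(s_(k+1) − s_k) − t_k = 3**k*(-12*k**4 - 96*k**3 - 290*k**2 - 342*k - 154)/(k**2 + 7*k + 12)

Invalid: residual \frac{3^{k} \left(- 12 k^{4} - 96 k^{3} - 290 k^{2} - 342 k - 154\right)}{k^{2} + 7 k + 12} ≠ 0.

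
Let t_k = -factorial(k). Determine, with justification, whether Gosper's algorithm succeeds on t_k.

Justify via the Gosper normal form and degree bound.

Compute t_(k+1)/t_k: get k + 1.
Normal form (A,B,C) = (k + 1, 1, 1).
Set up (k + 1)·f(k+1) − (1)·f(k) − (1) = 0.
d = -1 from the (1,0,0) case.
Bound -1 < 0, so the key equation has no polynomial solution.

No — negative degree bound, so no certificate f.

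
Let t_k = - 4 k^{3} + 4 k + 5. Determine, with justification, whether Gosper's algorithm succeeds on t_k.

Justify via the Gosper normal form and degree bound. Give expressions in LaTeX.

Yes. s_k = k \left(- k^{3} + 2 k^{2} + k + 3\right).

r(k) = (4*k - 4*(k + 1)**3 + 9)/(-4*k**3 + 4*k + 5) after simplifying.
Normal form (A,B,C) = (1, 1, k**3 - k - 5/4).
f must satisfy (1)·f(k+1) − (1)·f(k) = k**3 - k - 5/4.
deg f ≤ 4 (via 0,0,3).
A polynomial solution: f(k) = k*(k**3 - 2*k**2 - k - 3)/4.
So s_k = (B(k−1)f/C)·t_k = (k*(k**3 - 2*k**2 - k - 3)/(4*k**3 - 4*k - 5))·t_k = k*(-k**3 + 2*k**2 + k + 3).
Verify: -4*k**3 + 4*k + 5 matches t_k.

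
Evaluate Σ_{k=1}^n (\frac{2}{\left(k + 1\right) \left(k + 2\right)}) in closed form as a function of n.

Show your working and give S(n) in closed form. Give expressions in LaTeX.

t_(k+1)/t_k = (k + 1)/(k + 3).
Factor: A=k + 1; B=k + 3; C=1.
Set up (k + 1)·f(k+1) − (k + 2)·f(k) − (1) = 0.
Bound: deg f ≤ 1.
Coefficient equations give f(k) = k.
Then R = B(k−1)f/C = k*(k + 2), so s_k = R(k)·t_k = 2*k/(k + 1).
Verify: 2/(k**2 + 3*k + 2) matches t_k.
Evaluate: s_(n+1) = 2*(n + 1)/(n + 2); subtract s_(1) = 1 ⇒ S(n) = n/(n + 2).

S(n) = \frac{n}{n + 2}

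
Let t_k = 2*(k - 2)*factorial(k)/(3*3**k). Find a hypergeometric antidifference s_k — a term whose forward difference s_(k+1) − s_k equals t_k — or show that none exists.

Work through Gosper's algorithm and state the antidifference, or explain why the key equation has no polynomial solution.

s_k = 2*factorial(k)/3**k

Compute t_(k+1)/t_k: get (k**2 - 1)/(3*(k - 2)).
So A=k/3 + 1/3 and B=1, with C=k - 2.
Set up (k/3 + 1/3)·f(k+1) − (1)·f(k) − (k - 2) = 0.
deg f ≤ 0 (via 1,0,1).
A polynomial solution: f(k) = 3.
Certificate R = B(k−1)f/C = 3/(k - 2) gives s_k = 2*factorial(k)/3**k.
Check: Δs_k = 2*(k - 2)*factorial(k)/(3*3**k). ✓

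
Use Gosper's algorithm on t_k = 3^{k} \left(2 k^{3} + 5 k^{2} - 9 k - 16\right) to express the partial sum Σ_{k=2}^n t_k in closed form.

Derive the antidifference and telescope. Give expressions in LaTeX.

S(n) = 3 \cdot 3^{n} n^{3} + 3 \cdot 3^{n} n^{2} - 12 \cdot 3^{n} n - 18 \cdot 3^{n} + 72

Ratio r(k) = 3*(2*k**3 + 11*k**2 + 7*k - 18)/(2*k**3 + 5*k**2 - 9*k - 16).
Take A(k)=3, B(k)=1, C(k)=k**3 + 5*k**2/2 - 9*k/2 - 8.
f must satisfy (3)·f(k+1) − (1)·f(k) = k**3 + 5*k**2/2 - 9*k/2 - 8.
deg f ≤ 3 (via 0,0,3).
Solving with deg f ≤ 3: f(k) = (k**3 - 2*k**2 - 3*k - 2)/2.
So s_k = (B(k−1)f/C)·t_k = ((k**3 - 2*k**2 - 3*k - 2)/(2*k**3 + 5*k**2 - 9*k - 16))·t_k = 3**k*(k**3 - 2*k**2 - 3*k - 2).
Verify: 3**k*(2*k**3 + 5*k**2 - 9*k - 16) matches t_k.
s_(n+1) = 3**(n + 1)*(n**3 + n**2 - 4*n - 6) and s_(2) = -72, so S(n) = 3*3**n*n**3 + 3*3**n*n**2 - 12*3**n*n - 18*3**n + 72.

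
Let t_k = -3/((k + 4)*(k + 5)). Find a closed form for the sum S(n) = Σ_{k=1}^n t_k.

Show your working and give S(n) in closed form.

t_(k+1)/t_k = (k + 4)/(k + 6).
Normal form (A,B,C) = (k + 4, k + 6, 1).
Set up (k + 4)·f(k+1) − (k + 5)·f(k) − (1) = 0.
From deg A=1, deg B=1, deg C=0: d=1.
Solving with deg f ≤ 1: f(k) = k/4.
Certificate R = B(k−1)f/C = k*(k + 5)/4 gives s_k = -3*k/(4*k + 16).
Verify: -3/(k**2 + 9*k + 20) matches t_k.
Σ_(k=1)^n t_k = s_(n+1) − s_(1) = (3*(-n - 1)/(4*(n + 5))) − (-3/20), i.e. -3*n/(5*n + 25).

S(n) = -3*n/(5*n + 25)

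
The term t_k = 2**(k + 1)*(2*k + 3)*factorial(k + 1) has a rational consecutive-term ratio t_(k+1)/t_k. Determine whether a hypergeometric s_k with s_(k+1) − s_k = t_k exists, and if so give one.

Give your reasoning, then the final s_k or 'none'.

The ratio is 2*(k + 2)*(2*k + 5)/(2*k + 3).
Normal form (A,B,C) = (2*k + 4, 1, k + 3/2).
Key eq: (2*k + 4)·f(k+1) = (1)·f(k) + (k + 3/2).
d = 0 from the (1,0,1) case.
Match coefficients ⇒ f(k) = 1/2.
Then R = B(k−1)f/C = 1/(2*k + 3), so s_k = R(k)·t_k = 2**(k + 1)*factorial(k + 1).
s_(k+1) − s_k = 2**(k + 1)*(2*k + 3)*factorial(k + 1) = t_k.

s_k = 2**(k + 1)*factorial(k + 1)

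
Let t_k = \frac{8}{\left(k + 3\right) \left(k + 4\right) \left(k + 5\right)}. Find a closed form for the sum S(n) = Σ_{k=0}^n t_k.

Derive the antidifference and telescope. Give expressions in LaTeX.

S(n) = \frac{n^{2} + 9 n + 8}{3 \left(n^{2} + 9 n + 20\right)}

Compute t_(k+1)/t_k: get (k + 3)/(k + 6).
Gosper form: A/B · C(k+1)/C(k) with A=k + 3, B=k + 6, C=1.
Key eq: (k + 3)·f(k+1) = (k + 5)·f(k) + (1).
d = 2 from the (1,1,0) case.
Match coefficients ⇒ f(k) = k*(k + 7)/24.
Get s_k = R·t_k = k*(k + 7)/(3*(k + 3)*(k + 4)) with R(k) = B(k−1)f(k)/C(k) = k*(k + 5)*(k + 7)/24.
Verify: 8/(k**3 + 12*k**2 + 47*k + 60) matches t_k.
Evaluate: s_(n+1) = (n**2 + 9*n + 8)/(3*(n**2 + 9*n + 20)); subtract s_(0) = 0 ⇒ S(n) = (n**2 + 9*n + 8)/(3*(n**2 + 9*n + 20)).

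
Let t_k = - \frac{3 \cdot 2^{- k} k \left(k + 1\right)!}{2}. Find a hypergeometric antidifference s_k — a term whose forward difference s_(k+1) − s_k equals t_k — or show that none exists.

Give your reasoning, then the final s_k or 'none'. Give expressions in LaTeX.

s_k = - 3 \cdot 2^{- k} \left(k + 1\right)!

Compute t_(k+1)/t_k: get (k + 1)*(k + 2)/(2*k).
So A=k/2 + 1 and B=1, with C=k.
Need (k/2 + 1)·f(k+1) − (1)·f(k) = k.
d = 0 from the (1,0,1) case.
Solving with deg f ≤ 0: f(k) = 2.
Get s_k = R·t_k = -3*factorial(k + 1)/2**k with R(k) = B(k−1)f(k)/C(k) = 2/k.
Verify: -3*k*factorial(k + 1)/(2*2**k) matches t_k.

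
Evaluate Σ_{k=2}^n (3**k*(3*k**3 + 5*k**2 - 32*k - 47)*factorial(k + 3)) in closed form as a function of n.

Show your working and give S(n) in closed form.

S(n) = 3*3**n*n**2*factorial(n + 4) - 6*3**n*n*factorial(n + 4) - 12*3**n*factorial(n + 4) + 5400

Step 1: r(k) = 3*(3*k**4 + 26*k**3 + 43*k**2 - 123*k - 284)/(3*k**3 + 5*k**2 - 32*k - 47).
Factor: A=3*k + 12; B=1; C=k**3 + 5*k**2/3 - 32*k/3 - 47/3.
f must satisfy (3*k + 12)·f(k+1) − (1)·f(k) = k**3 + 5*k**2/3 - 32*k/3 - 47/3.
d = 2 from the (1,0,3) case.
A polynomial solution: f(k) = (k**2 - 4*k - 1)/3.
Certificate R = B(k−1)f/C = (k**2 - 4*k - 1)/(3*k**3 + 5*k**2 - 32*k - 47) gives s_k = 3**k*(k**2 - 4*k - 1)*factorial(k + 3).
Verify: 3**k*(3*k**3 + 5*k**2 - 32*k - 47)*factorial(k + 3) matches t_k.
Telescope: S(n) = s_(n+1) − s_(2) = 3**(n + 1)*(n**2 - 2*n - 4)*factorial(n + 4) − (-5400) = 3*3**n*n**2*factorial(n + 4) - 6*3**n*n*factorial(n + 4) - 12*3**n*factorial(n + 4) + 5400.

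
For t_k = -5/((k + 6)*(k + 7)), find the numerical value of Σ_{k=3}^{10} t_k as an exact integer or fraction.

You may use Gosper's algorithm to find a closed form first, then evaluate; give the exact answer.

Compute t_(k+1)/t_k: get (k + 6)/(k + 8).
Take A(k)=k + 6, B(k)=k + 8, C(k)=1.
f must satisfy (k + 6)·f(k+1) − (k + 7)·f(k) = 1.
From deg A=1, deg B=1, deg C=0: d=1.
Coefficient equations give f(k) = k/6.
Get s_k = R·t_k = -5*k/(6*k + 36) with R(k) = B(k−1)f(k)/C(k) = k*(k + 7)/6.
Verify: -5/(k**2 + 13*k + 42) matches t_k.
Telescoping: Σ = s_(11) − s_(3) = -55/102 − (-5/18) = -40/153.

Σ = -40/153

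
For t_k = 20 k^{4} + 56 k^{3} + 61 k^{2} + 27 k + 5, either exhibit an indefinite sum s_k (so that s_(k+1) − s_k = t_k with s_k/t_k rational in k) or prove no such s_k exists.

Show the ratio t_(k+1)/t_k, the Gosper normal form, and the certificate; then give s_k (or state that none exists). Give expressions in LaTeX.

s_k = k \left(4 k^{4} + 4 k^{3} - k^{2} - 3 k + 1\right)

The ratio is (20*k**4 + 136*k**3 + 349*k**2 + 397*k + 169)/(20*k**4 + 56*k**3 + 61*k**2 + 27*k + 5).
Factor: A=1; B=1; C=k**4 + 14*k**3/5 + 61*k**2/20 + 27*k/20 + 1/4.
Set up (1)·f(k+1) − (1)·f(k) − (k**4 + 14*k**3/5 + 61*k**2/20 + 27*k/20 + 1/4) = 0.
d = 5 from the (0,0,4) case.
Solving with deg f ≤ 5: f(k) = k*(2*k - 1)*(2*k**3 + 3*k**2 + k - 1)/20.
Then R = B(k−1)f/C = k*(2*k - 1)*(2*k**3 + 3*k**2 + k - 1)/(20*k**4 + 56*k**3 + 61*k**2 + 27*k + 5), so s_k = R(k)·t_k = k*(4*k**4 + 4*k**3 - k**2 - 3*k + 1).
Check: Δs_k = 20*k**4 + 56*k**3 + 61*k**2 + 27*k + 5. ✓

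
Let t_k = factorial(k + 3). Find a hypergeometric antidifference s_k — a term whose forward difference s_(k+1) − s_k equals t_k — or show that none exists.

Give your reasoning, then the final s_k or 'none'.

no hypergeometric antidifference exists

Ratio r(k) = k + 4.
Take A(k)=k + 4, B(k)=1, C(k)=1.
f must satisfy (k + 4)·f(k+1) − (1)·f(k) = 1.
d = -1 from the (1,0,0) case.
d = -1 < 0 ⇒ no nonzero polynomial f; not summable.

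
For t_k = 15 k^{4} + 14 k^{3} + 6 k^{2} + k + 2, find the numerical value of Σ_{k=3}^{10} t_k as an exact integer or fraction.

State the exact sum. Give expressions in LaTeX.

The ratio is (15*k**4 + 74*k**3 + 138*k**2 + 115*k + 38)/(15*k**4 + 14*k**3 + 6*k**2 + k + 2).
Normal form (A,B,C) = (1, 1, k**4 + 14*k**3/15 + 2*k**2/5 + k/15 + 2/15).
Need (1)·f(k+1) − (1)·f(k) = k**4 + 14*k**3/15 + 2*k**2/5 + k/15 + 2/15.
Bound: deg f ≤ 5.
A polynomial solution: f(k) = k*(3*k**4 - 4*k**3 + k + 2)/15.
So s_k = (B(k−1)f/C)·t_k = (k*(3*k**4 - 4*k**3 + k + 2)/(15*k**4 + 14*k**3 + 6*k**2 + k + 2))·t_k = k*(3*k**4 - 4*k**3 + k + 2).
s_(k+1) − s_k = 15*k**4 + 14*k**3 + 6*k**2 + k + 2 = t_k.
Σ_(k=3)^(10) t_k = s_(11) − s_(3) = 424732 − (420) = 424312.

Σ = 424312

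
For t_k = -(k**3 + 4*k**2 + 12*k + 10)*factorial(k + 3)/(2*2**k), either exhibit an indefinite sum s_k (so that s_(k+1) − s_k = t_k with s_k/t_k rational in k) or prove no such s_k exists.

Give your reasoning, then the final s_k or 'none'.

s_k = -(k**2 + 3)*factorial(k + 3)/2**k

The ratio is (k**4 + 11*k**3 + 51*k**2 + 119*k + 108)/(2*(k**3 + 4*k**2 + 12*k + 10)).
Normal form (A,B,C) = (k/2 + 2, 1, k**3 + 4*k**2 + 12*k + 10).
Need (k/2 + 2)·f(k+1) − (1)·f(k) = k**3 + 4*k**2 + 12*k + 10.
Degrees (1,0,3) ⇒ d ≤ 2.
A polynomial solution: f(k) = 2*(k**2 + 3).
Then R = B(k−1)f/C = 2*(k**2 + 3)/(k**3 + 4*k**2 + 12*k + 10), so s_k = R(k)·t_k = -(k**2 + 3)*factorial(k + 3)/2**k.
Check: Δs_k = -(k**3 + 4*k**2 + 12*k + 10)*factorial(k + 3)/(2*2**k). ✓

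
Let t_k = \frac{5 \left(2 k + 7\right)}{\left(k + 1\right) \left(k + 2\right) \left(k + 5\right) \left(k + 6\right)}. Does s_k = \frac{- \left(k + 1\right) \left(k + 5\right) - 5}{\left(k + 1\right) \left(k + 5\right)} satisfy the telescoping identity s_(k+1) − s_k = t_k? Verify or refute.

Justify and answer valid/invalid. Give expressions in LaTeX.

s_(k+1) = (-(k + 2)*(k + 6) - 5)/((k + 2)*(k + 6))
s_(k+1) − s_k = 5*(2*k + 7)/(k**4 + 14*k**3 + 65*k**2 + 112*k + 60)
(s_(k+1) − s_k) − t_k = 0

Valid — Δs_k = t_k.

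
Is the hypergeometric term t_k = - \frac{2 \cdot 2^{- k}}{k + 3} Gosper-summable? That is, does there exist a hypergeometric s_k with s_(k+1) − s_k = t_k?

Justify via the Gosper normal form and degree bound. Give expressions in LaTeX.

Step 1: r(k) = (k + 3)/(2*(k + 4)).
Gosper form: A/B · C(k+1)/C(k) with A=k/2 + 3/2, B=k + 4, C=1.
Key eq: (k/2 + 3/2)·f(k+1) = (k + 3)·f(k) + (1).
deg f ≤ -1 (via 1,1,0).
d = -1 < 0 ⇒ no nonzero polynomial f; not summable.

No — t_k has no hypergeometric antidifference.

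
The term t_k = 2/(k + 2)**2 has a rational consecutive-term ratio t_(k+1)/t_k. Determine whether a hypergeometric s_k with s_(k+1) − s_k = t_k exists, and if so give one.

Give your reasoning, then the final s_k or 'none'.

t_(k+1)/t_k = (k + 2)**2/(k + 3)**2.
Factor: A=k**2 + 4*k + 4; B=k**2 + 6*k + 9; C=1.
f must satisfy (k**2 + 4*k + 4)·f(k+1) − (k**2 + 4*k + 4)·f(k) = 1.
deg f ≤ 0 (via 2,2,0).
Generic f = c0 gives residual -1; -1 = 0 cannot hold, so t_k is not Gosper-summable.

no hypergeometric antidifference exists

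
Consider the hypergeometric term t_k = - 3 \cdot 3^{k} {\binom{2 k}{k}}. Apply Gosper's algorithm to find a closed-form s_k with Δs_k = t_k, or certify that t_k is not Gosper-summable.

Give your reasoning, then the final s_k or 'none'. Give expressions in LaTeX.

t_(k+1)/t_k = 6*(2*k + 1)/(k + 1).
Gosper form: A/B · C(k+1)/C(k) with A=12*k + 6, B=k + 1, C=1.
Set up (12*k + 6)·f(k+1) − (k)·f(k) − (1) = 0.
From deg A=1, deg B=1, deg C=0: d=-1.
d = -1 < 0 ⇒ no nonzero polynomial f; not summable.

none — t_k is not Gosper-summable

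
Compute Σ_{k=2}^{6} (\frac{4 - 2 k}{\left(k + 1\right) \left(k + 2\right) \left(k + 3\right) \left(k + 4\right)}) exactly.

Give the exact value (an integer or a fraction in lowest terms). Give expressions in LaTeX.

Compute t_(k+1)/t_k: get (k - 1)*(k + 1)/((k - 2)*(k + 5)).
A = k + 1, B = k + 5, C = k - 2.
Set up (k + 1)·f(k+1) − (k + 4)·f(k) − (k - 2) = 0.
d = 3 from the (1,1,1) case.
Coefficient equations give f(k) = -k*(k**2 + 6*k + 17)/12.
Certificate R = B(k−1)f/C = -k*(k + 4)*(k**2 + 6*k + 17)/(12*(k - 2)) gives s_k = k*(k**2 + 6*k + 17)/(6*(k + 1)*(k + 2)*(k + 3)).
Check: Δs_k = 2*(2 - k)/(k**4 + 10*k**3 + 35*k**2 + 50*k + 24). ✓
Evaluate s at k=7 and k=2: 7/40 and 11/60; difference -1/120.

Σ = -1/120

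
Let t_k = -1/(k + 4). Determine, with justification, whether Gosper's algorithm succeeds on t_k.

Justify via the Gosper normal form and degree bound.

r(k) = (k + 4)/(k + 5) after simplifying.
Gosper form: A/B · C(k+1)/C(k) with A=k + 4, B=k + 5, C=1.
f must satisfy (k + 4)·f(k+1) − (k + 4)·f(k) = 1.
deg f ≤ 0 (via 1,1,0).
f = c0 ⇒ A·f(k+1) − B(k−1)·f(k) − C = -1. The system {-1 = 0} is inconsistent; no antidifference.

No. Not Gosper-summable.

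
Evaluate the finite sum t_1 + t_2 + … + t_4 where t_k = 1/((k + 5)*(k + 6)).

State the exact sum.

Σ = 1/15

Step 1: r(k) = (k + 5)/(k + 7).
Normal form (A,B,C) = (k + 5, k + 7, 1).
Need (k + 5)·f(k+1) − (k + 6)·f(k) = 1.
Bound: deg f ≤ 1.
Match coefficients ⇒ f(k) = k/5.
Certificate R = B(k−1)f/C = k*(k + 6)/5 gives s_k = k/(5*(k + 5)).
s_(k+1) − s_k = 1/(k**2 + 11*k + 30) = t_k.
Evaluate s at k=5 and k=1: 1/10 and 1/30; difference 1/15.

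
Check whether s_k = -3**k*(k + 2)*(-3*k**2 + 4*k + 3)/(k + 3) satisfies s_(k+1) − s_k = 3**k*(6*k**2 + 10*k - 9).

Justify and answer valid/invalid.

s_(k+1) = 3**(k + 1)*(3*k**3 + 11*k**2 + 2*k - 12)/(k + 4)
s_(k+1) − s_k = 3**k*(6*k**4 + 46*k**3 + 108*k**2 + 32*k - 84)/(k**2 + 7*k + 12)
(s_(k+1) − s_k) − t_k = 3**k*(-6*k**3 - 25*k**2 - 25*k + 24)/(k**2 + 7*k + 12)

Invalid: residual 3**k*(-6*k**3 - 25*k**2 - 25*k + 24)/(k**2 + 7*k + 12) ≠ 0.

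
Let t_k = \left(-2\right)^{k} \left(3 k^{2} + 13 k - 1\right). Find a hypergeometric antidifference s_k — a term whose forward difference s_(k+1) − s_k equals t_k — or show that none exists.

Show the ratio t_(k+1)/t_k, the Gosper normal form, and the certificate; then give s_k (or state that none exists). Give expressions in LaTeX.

s_k = \left(-2\right)^{k} \left(- k^{2} - 3 k + 3\right)

Step 1: r(k) = 2*(-3*k**2 - 19*k - 15)/(3*k**2 + 13*k - 1).
Normal form (A,B,C) = (-2, 1, k**2 + 13*k/3 - 1/3).
Solve (-2)·f(k+1) − (1)·f(k) = k**2 + 13*k/3 - 1/3.
From deg A=0, deg B=0, deg C=2: d=2.
Solve for f: f(k) = -(k**2 + 3*k - 3)/3 (degree 2 ≤ 2).
So s_k = (B(k−1)f/C)·t_k = (-(k**2 + 3*k - 3)/(3*k**2 + 13*k - 1))·t_k = (-2)**k*(-k**2 - 3*k + 3).
Check: Δs_k = (-2)**k*(3*k**2 + 13*k - 1). ✓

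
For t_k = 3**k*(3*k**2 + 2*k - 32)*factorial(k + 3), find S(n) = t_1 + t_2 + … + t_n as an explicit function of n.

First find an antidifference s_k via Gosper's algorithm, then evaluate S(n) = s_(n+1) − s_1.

S(n) = 3*3**n*n*factorial(n + 4) - 9*3**n*factorial(n + 4) + 216

The ratio is 3*(3*k**3 + 20*k**2 + 5*k - 108)/(3*k**2 + 2*k - 32).
A = 3*k + 12, B = 1, C = k**2 + 2*k/3 - 32/3.
Set up (3*k + 12)·f(k+1) − (1)·f(k) − (k**2 + 2*k/3 - 32/3) = 0.
d = 1 from the (1,0,2) case.
Solve for f: f(k) = (k - 4)/3 (degree 1 ≤ 1).
R(k) = B(k−1)·f(k)/C(k) = (k - 4)/(3*k**2 + 2*k - 32); s_k = R·t_k = 3**k*(k - 4)*factorial(k + 3).
s_(k+1) − s_k = 3**k*(3*k**2 + 2*k - 32)*factorial(k + 3) = t_k.
s_(n+1) = 3**(n + 1)*(n - 3)*factorial(n + 4) and s_(1) = -216, so S(n) = 3*3**n*n*factorial(n + 4) - 9*3**n*factorial(n + 4) + 216.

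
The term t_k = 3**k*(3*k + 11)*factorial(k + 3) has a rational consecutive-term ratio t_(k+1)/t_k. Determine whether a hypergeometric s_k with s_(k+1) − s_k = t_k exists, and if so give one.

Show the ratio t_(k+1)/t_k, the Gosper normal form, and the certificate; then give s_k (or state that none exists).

Step 1: r(k) = 3*(k + 4)*(3*k + 14)/(3*k + 11).
So A=3*k + 12 and B=1, with C=k + 11/3.
Set up (3*k + 12)·f(k+1) − (1)·f(k) − (k + 11/3) = 0.
d = 0 from the (1,0,1) case.
Solving with deg f ≤ 0: f(k) = 1/3.
R(k) = B(k−1)·f(k)/C(k) = 1/(3*k + 11); s_k = R·t_k = 3**k*factorial(k + 3).
Verify: 3**k*(3*k + 11)*factorial(k + 3) matches t_k.

s_k = 3**k*factorial(k + 3)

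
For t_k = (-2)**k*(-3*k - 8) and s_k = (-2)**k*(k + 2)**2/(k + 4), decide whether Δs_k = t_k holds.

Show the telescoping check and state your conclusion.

Invalid: residual 2*(-2)**k*(3*k**2 + 21*k + 34)/(k**2 + 9*k + 20) ≠ 0.

s_(k+1) = (-2)**(k + 1)*(k + 3)**2/(k + 5)
s_(k+1) − s_k = (-2)**k*(-3*k**3 - 29*k**2 - 90*k - 92)/(k**2 + 9*k + 20)
(s_(k+1) − s_k) − t_k = 2*(-2)**k*(3*k**2 + 21*k + 34)/(k**2 + 9*k + 20)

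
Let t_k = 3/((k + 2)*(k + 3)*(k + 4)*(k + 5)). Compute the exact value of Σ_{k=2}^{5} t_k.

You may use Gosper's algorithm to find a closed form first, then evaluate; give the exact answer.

Ratio r(k) = (k + 2)/(k + 6).
A = k + 2, B = k + 6, C = 1.
Solve (k + 2)·f(k+1) − (k + 5)·f(k) = 1.
From deg A=1, deg B=1, deg C=0: d=3.
Solve for f: f(k) = k*(k**2 + 9*k + 26)/72 (degree 3 ≤ 3).
Certificate R = B(k−1)f/C = k*(k + 5)*(k**2 + 9*k + 26)/72 gives s_k = k*(k**2 + 9*k + 26)/(24*(k + 2)*(k + 3)*(k + 4)).
s_(k+1) − s_k = 3/(k**4 + 14*k**3 + 71*k**2 + 154*k + 120) = t_k.
Σ_(k=2)^(5) t_k = s_(6) − s_(2) = 29/720 − (1/30) = 1/144.

Σ = 1/144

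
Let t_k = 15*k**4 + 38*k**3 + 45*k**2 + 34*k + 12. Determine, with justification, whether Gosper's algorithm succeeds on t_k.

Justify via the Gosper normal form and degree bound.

Yes. s_k = k*(3*k**4 + 2*k**3 + k**2 + 4*k + 2).

Step 1: r(k) = (15*k**4 + 98*k**3 + 249*k**2 + 298*k + 144)/(15*k**4 + 38*k**3 + 45*k**2 + 34*k + 12).
Gosper form: A/B · C(k+1)/C(k) with A=1, B=1, C=k**4 + 38*k**3/15 + 3*k**2 + 34*k/15 + 4/5.
f must satisfy (1)·f(k+1) − (1)·f(k) = k**4 + 38*k**3/15 + 3*k**2 + 34*k/15 + 4/5.
From deg A=0, deg B=0, deg C=4: d=5.
A polynomial solution: f(k) = k*(k + 1)*(3*k**3 - k**2 + 2*k + 2)/15.
R(k) = B(k−1)·f(k)/C(k) = k*(3*k**3 - k**2 + 2*k + 2)/(15*k**3 + 23*k**2 + 22*k + 12); s_k = R·t_k = k*(3*k**4 + 2*k**3 + k**2 + 4*k + 2).
Check: Δs_k = 15*k**4 + 38*k**3 + 45*k**2 + 34*k + 12. ✓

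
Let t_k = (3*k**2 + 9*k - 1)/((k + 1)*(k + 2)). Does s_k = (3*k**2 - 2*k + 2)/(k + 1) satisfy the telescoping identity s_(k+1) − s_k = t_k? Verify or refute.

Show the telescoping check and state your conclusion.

valid; difference matches t_k

s_(k+1) = (-2*k + 3*(k + 1)**2)/(k + 2)
s_(k+1) − s_k = (3*k**2 + 9*k - 1)/(k**2 + 3*k + 2)
(s_(k+1) − s_k) − t_k = 0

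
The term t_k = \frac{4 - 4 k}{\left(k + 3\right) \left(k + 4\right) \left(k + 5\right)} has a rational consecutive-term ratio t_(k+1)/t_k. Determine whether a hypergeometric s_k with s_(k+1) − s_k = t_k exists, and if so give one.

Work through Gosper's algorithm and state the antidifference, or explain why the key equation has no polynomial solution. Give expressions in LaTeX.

s_k = - \frac{k \left(k - 5\right)}{3 \left(k + 3\right) \left(k + 4\right)}

Ratio r(k) = k*(k + 3)/((k - 1)*(k + 6)).
A = k + 3, B = k + 6, C = k - 1.
Key eq: (k + 3)·f(k+1) = (k + 5)·f(k) + (k - 1).
Bound: deg f ≤ 2.
A polynomial solution: f(k) = k*(k - 5)/12.
Then R = B(k−1)f/C = k*(k - 5)*(k + 5)/(12*(k - 1)), so s_k = R(k)·t_k = -k*(k - 5)/(3*(k + 3)*(k + 4)).
Verify: 4*(1 - k)/(k**3 + 12*k**2 + 47*k + 60) matches t_k.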